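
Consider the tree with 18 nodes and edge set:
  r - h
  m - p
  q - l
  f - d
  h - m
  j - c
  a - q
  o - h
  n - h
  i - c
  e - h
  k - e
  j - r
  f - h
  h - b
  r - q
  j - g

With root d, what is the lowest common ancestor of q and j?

r

Ancestors of q (toward the root): q, r, h, f, d.
Ancestors of j: j, r, h, f, d.
The deepest node appearing in both lists is r.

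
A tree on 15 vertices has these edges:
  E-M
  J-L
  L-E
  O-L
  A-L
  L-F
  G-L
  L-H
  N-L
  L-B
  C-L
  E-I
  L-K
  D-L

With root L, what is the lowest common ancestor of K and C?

L

Ancestors of K (toward the root): K, L.
Ancestors of C: C, L.
The deepest node appearing in both lists is L.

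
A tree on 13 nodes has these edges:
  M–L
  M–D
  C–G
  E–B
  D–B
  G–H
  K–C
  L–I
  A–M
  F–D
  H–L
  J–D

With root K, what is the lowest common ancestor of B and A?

Path B→root: B D M L H G C K; path A→root: A M L H G C K.
First common node: M.

M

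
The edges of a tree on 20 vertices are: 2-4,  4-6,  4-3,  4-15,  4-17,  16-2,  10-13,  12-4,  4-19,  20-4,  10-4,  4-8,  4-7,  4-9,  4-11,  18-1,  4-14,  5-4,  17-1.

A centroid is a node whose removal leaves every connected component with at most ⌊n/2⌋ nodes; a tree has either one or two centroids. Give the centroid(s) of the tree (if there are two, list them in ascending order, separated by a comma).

Delete 4: the remaining components have sizes 3, 2, 2, 1, 1, 1, 1, 1, 1, 1, 1, 1, 1, 1, 1. Max 3 ≤ 10, so 4 is a centroid.
No neighbour of 4 does as well, so 4 is the unique centroid.

4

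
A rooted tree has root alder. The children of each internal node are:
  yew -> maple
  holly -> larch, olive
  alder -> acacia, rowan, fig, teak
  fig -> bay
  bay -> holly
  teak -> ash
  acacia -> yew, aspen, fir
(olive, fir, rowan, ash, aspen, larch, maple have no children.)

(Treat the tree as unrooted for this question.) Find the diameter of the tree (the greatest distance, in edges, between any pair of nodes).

BFS from larch reaches maple last, at distance 7; BFS from maple confirms no node is farther.
Path: larch – holly – bay – fig – alder – acacia – yew – maple.

7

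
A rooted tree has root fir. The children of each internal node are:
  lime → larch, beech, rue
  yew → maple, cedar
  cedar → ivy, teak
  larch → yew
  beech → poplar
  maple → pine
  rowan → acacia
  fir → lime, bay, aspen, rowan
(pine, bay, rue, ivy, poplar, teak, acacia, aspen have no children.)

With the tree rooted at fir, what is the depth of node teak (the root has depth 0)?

Path from fir to teak: fir → lime → larch → yew → cedar → teak, which has 5 edges.

5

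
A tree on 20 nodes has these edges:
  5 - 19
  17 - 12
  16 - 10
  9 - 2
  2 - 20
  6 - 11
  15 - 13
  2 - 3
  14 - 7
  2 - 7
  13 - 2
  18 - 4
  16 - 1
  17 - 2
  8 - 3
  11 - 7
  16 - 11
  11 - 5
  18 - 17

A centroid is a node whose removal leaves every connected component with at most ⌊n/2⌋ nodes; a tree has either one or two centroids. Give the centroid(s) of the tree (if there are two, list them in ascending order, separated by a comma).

2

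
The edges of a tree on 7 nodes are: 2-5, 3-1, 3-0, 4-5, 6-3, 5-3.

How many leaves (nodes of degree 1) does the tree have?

The leaves are 0, 1, 2, 4, 6.
That is 5 leaves.

5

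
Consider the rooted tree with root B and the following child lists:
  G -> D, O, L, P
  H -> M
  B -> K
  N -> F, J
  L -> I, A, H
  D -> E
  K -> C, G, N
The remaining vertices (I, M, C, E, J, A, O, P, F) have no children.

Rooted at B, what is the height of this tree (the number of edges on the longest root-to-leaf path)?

5

M sits deepest: B → K → G → L → H → M — 5 edges from the root.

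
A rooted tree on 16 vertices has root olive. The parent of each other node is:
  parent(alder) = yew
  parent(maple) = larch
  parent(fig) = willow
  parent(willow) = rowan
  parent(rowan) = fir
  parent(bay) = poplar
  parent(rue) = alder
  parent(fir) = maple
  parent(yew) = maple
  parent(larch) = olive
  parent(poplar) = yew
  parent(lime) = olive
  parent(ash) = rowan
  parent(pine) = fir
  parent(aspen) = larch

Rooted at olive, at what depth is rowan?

4

Climbing from rowan to the root: rowan – fir – maple – larch – olive. That's 4 steps.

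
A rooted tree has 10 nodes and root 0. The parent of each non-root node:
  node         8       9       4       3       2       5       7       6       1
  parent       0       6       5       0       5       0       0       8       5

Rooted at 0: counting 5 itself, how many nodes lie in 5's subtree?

4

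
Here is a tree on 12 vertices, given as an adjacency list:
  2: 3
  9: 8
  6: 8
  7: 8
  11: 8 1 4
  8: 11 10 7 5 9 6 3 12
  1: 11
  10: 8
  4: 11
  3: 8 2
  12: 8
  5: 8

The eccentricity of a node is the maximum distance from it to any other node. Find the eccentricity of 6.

The node farthest from 6 is 1 (2, 4 also at distance 3), via 6–8–11–1 — 3 edges.

3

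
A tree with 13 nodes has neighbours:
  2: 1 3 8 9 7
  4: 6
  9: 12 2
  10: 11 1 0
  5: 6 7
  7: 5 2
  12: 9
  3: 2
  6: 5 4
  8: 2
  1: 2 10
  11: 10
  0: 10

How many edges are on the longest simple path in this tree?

BFS from 4 reaches 0 last, at distance 7; BFS from 0 confirms no node is farther.
Path: 4 – 6 – 5 – 7 – 2 – 1 – 10 – 0.

7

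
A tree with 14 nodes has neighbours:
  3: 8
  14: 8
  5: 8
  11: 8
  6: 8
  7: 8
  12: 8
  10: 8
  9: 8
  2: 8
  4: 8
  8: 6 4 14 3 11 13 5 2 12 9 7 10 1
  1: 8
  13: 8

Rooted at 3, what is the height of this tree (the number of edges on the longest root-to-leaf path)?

13 sits deepest: 3-8-13 — 2 edges from the root.

2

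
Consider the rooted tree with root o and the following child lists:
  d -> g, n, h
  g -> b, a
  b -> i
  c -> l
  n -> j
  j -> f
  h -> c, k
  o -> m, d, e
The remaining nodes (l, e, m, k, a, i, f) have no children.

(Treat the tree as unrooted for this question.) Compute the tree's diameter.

A longest path is l-c-h-d-g-b-i, with 6 edges.

6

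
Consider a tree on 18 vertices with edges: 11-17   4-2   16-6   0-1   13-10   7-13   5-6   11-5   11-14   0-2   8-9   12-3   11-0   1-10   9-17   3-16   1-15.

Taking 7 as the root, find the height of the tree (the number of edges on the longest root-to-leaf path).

10

The longest root-to-leaf path is 7 → 13 → 10 → 1 → 0 → 11 → 5 → 6 → 16 → 3 → 12 (10 edges).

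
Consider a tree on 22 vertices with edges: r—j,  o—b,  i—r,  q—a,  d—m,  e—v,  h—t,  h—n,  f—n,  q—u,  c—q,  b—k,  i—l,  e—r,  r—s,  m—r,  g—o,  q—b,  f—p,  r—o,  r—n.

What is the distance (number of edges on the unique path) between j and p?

4

Walking from j: j - r - n - f - p. Length 4.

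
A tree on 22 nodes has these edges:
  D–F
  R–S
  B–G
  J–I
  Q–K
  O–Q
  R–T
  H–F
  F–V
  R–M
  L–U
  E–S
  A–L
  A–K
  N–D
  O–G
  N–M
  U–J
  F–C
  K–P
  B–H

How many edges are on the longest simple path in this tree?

BFS from E reaches I last, at distance 17; BFS from I confirms no node is farther.
Path: E-S-R-M-N-D-F-H-B-G-O-Q-K-A-L-U-J-I.

17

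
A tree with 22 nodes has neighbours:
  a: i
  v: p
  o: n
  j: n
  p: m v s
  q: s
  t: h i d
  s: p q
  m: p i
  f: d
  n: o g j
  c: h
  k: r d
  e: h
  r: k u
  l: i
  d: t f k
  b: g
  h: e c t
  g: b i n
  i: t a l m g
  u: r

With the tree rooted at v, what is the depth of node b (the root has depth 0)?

Climbing from b to the root: b → g → i → m → p → v. That's 5 steps.

5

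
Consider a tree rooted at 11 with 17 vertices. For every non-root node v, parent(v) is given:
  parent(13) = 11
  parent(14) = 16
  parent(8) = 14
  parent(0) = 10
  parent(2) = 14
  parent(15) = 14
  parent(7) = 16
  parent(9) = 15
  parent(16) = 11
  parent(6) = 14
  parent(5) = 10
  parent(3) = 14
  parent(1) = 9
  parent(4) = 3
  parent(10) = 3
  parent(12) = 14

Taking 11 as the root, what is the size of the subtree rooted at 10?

10's subtree: {10, 5, 0}, size 3.

3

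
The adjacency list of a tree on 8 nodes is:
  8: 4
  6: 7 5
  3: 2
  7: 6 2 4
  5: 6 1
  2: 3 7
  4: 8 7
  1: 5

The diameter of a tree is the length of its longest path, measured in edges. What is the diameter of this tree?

5

A longest path is 8-4-7-6-5-1, with 5 edges.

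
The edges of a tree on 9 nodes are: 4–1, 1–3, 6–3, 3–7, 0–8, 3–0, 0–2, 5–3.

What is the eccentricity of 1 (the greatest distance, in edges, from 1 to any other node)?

3

The node farthest from 1 is 2 (8 also at distance 3), via 1-3-0-2 — 3 edges.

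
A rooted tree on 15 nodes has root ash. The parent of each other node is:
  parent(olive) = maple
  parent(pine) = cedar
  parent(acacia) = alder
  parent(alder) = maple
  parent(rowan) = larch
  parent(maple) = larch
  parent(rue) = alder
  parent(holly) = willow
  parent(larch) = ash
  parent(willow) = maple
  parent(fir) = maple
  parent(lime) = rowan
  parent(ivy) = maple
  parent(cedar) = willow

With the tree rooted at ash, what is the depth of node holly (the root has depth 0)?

4

Path from ash to holly: ash – larch – maple – willow – holly, which has 4 edges.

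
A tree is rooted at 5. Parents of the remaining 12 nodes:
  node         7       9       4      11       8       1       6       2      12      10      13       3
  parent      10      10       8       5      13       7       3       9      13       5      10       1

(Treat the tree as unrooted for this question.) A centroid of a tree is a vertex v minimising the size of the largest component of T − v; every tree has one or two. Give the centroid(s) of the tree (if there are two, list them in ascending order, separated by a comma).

10

Removing 10 splits the tree into components of sizes 4, 4, 2, 2; the largest is 4 ≤ ⌊13/2⌋ = 6.
Every other node leaves some component of size > 6, so the centroid is unique.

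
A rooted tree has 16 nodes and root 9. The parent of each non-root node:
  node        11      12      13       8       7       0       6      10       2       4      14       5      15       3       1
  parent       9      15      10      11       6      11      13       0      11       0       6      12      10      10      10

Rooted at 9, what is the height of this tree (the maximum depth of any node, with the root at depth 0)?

6

5 sits deepest: 9–11–0–10–15–12–5 — 6 edges from the root.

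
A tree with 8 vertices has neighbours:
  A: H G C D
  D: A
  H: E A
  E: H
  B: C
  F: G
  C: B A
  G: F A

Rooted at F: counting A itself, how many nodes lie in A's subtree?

6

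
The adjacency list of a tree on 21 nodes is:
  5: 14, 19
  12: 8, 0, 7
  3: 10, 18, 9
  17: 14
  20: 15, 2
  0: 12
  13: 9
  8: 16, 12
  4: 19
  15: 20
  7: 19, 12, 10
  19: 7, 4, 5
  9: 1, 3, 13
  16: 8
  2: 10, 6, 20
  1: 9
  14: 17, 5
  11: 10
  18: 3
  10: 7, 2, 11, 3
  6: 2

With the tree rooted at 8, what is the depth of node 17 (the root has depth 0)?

Path from 8 to 17: 8 → 12 → 7 → 19 → 5 → 14 → 17, which has 6 edges.

6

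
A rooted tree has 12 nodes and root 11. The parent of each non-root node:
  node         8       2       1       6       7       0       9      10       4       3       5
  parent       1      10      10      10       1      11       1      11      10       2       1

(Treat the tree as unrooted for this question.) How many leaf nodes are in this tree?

Exactly 8 nodes have a single neighbour: 0, 3, 4, 5, 6, 7, 8, 9.

8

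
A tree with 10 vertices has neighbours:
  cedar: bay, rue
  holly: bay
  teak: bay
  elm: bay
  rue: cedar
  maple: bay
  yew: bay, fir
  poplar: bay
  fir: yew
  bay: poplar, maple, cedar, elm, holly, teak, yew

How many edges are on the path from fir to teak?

Walking from fir: fir–yew–bay–teak. Length 3.

3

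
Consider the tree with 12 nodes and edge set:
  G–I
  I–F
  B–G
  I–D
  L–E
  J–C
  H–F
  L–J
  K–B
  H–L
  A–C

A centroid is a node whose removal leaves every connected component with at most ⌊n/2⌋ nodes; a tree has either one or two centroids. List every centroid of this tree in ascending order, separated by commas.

F, H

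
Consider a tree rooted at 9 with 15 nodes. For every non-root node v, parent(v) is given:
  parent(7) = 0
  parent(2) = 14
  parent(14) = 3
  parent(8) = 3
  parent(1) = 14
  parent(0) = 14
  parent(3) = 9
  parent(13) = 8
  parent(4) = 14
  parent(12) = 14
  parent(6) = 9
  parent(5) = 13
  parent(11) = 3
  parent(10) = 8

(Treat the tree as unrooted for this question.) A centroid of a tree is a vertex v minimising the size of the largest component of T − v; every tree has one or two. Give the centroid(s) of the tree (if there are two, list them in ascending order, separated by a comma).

Removing 3 splits the tree into components of sizes 7, 4, 2, 1; the largest is 7 ≤ ⌊15/2⌋ = 7.
No neighbour of 3 does as well, so 3 is the unique centroid.

3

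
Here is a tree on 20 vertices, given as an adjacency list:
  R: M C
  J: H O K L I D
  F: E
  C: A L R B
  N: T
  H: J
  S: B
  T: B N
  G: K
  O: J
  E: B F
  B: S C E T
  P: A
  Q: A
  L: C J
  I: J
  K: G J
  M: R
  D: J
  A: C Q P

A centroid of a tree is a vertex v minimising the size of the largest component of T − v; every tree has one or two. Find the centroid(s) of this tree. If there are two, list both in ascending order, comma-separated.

C

Delete C: the remaining components have sizes 8, 6, 3, 2. Max 8 ≤ 10, so C is a centroid.
No neighbour of C does as well, so C is the unique centroid.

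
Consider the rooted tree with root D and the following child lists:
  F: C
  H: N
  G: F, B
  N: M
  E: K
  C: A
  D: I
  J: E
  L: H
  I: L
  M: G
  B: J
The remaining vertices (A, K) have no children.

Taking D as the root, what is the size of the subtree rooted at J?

J's subtree: {J, E, K}, size 3.

3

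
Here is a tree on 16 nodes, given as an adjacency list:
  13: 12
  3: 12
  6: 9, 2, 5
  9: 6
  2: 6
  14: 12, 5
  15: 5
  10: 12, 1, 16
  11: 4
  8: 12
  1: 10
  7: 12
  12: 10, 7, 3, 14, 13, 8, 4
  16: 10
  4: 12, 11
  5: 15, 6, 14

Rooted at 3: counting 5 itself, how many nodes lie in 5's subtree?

The subtree rooted at 5 contains: 5, 6, 15, 2, 9 — 5 nodes.

5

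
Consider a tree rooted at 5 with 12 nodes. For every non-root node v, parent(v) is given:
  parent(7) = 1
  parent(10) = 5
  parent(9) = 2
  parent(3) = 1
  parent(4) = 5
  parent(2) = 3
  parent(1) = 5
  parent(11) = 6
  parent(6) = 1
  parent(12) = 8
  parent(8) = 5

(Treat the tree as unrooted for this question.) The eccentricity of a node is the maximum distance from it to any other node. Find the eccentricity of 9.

6

A farthest node from 9 is 12.
The path 9-2-3-1-5-8-12 has 6 edges.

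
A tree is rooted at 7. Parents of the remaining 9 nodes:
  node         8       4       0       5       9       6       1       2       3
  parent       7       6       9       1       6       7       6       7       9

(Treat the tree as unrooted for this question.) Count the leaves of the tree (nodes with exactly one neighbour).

Exactly 6 nodes have a single neighbour: 0, 2, 3, 4, 5, 8.

6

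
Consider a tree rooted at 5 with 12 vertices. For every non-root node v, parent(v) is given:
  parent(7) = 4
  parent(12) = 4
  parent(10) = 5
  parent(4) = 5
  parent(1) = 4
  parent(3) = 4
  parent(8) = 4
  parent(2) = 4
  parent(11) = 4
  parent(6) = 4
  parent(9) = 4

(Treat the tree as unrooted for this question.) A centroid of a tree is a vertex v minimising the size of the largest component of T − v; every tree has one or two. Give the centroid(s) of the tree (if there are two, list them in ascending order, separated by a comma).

4

If 4 is removed the pieces have sizes 2, 1, 1, 1, 1, 1, 1, 1, 1, 1, all ≤ ⌊12/2⌋ = 6.
Every other node leaves some component of size > 6, so the centroid is unique.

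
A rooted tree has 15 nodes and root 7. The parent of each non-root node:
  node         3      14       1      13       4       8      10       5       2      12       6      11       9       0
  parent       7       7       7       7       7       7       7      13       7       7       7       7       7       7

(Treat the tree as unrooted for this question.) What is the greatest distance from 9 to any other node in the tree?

A farthest node from 9 is 5.
The path 9-7-13-5 has 3 edges.

3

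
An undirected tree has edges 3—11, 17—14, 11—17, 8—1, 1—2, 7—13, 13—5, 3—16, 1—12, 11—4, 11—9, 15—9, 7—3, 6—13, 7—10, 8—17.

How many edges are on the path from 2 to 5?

8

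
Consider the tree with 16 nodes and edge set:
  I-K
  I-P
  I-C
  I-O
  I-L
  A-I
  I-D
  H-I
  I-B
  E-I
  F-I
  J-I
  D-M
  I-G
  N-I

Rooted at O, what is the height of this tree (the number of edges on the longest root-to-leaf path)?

A deepest node is M, reached by O-I-D-M.
That path has 3 edges, so the height is 3.

3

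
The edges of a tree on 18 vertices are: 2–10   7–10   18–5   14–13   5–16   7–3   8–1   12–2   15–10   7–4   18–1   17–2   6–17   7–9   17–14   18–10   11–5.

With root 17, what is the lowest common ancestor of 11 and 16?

5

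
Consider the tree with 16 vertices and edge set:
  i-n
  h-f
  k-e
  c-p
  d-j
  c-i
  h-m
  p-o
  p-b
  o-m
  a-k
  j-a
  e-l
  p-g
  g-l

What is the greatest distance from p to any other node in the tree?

The node farthest from p is d, via p – g – l – e – k – a – j – d — 7 edges.

7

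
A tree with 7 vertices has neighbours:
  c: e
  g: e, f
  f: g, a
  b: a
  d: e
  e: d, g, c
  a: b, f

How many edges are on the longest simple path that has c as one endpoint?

5

A farthest node from c is b.
The path c – e – g – f – a – b has 5 edges.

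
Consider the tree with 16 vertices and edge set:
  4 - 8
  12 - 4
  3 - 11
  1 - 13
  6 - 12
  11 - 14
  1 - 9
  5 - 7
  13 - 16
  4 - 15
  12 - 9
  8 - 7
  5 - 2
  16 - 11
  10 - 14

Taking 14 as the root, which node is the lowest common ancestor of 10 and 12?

14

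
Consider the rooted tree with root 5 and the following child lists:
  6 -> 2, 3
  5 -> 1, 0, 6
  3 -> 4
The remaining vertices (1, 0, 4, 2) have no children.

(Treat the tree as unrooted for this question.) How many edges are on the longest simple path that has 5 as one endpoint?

3

Distances from 5 peak at 3, attained at 4.
5-6-3-4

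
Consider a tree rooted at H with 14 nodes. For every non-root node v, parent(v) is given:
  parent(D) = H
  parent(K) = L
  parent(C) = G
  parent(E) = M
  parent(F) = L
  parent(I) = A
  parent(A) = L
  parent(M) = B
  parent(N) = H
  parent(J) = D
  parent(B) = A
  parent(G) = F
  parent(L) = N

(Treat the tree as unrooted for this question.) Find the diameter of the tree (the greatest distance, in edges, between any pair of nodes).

A longest path is J - D - H - N - L - A - B - M - E, with 8 edges.

8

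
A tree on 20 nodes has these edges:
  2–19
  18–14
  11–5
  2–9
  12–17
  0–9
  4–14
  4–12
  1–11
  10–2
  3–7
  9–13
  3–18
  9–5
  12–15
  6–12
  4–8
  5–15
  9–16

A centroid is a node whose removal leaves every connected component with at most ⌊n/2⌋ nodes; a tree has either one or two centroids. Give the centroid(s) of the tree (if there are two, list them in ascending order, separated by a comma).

5, 15

Removing 15 splits the tree into components of sizes 10, 9; the largest is 10 ≤ ⌊20/2⌋ = 10.
Its neighbour 5 also leaves a largest component of size 10, so both are centroids.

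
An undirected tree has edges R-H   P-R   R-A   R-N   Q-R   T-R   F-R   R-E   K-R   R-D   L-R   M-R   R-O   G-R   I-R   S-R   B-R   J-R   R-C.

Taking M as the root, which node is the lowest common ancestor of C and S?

C's ancestor chain is C, R, M and S's is S, R, M; they first meet at R.

R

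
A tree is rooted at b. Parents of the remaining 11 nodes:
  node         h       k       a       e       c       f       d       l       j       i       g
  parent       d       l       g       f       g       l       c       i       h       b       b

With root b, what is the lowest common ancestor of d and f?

b

Ancestors of d (toward the root): d, c, g, b.
Ancestors of f: f, l, i, b.
The deepest node appearing in both lists is b.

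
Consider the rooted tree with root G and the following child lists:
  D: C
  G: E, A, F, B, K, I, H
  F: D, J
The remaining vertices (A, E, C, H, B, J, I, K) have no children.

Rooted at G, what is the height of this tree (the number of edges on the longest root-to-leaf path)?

3

A deepest node is C, reached by G → F → D → C.
That path has 3 edges, so the height is 3.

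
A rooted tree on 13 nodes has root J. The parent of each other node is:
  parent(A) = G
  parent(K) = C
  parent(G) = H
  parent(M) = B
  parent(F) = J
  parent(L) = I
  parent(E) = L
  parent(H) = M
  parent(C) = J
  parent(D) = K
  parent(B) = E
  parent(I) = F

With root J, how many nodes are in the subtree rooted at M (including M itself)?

4

The subtree rooted at M contains: M, H, G, A — 4 nodes.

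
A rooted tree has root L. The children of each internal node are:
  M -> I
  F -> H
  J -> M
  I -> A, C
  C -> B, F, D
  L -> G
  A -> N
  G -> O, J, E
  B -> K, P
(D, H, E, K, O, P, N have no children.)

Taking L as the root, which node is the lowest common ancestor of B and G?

G

Path B→root: B C I M J G L; path G→root: G L.
First common node: G.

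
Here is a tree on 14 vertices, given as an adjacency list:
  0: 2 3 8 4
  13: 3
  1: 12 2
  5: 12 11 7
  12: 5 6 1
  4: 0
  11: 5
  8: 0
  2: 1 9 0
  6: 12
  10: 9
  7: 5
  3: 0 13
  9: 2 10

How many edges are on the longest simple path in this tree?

A longest path is 7 - 5 - 12 - 1 - 2 - 0 - 3 - 13, with 7 edges.

7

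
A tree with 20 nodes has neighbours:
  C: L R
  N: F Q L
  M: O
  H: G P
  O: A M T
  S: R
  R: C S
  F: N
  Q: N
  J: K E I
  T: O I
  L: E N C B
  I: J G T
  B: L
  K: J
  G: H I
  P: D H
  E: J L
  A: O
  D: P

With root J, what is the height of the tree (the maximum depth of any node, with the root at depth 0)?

D sits deepest: J-I-G-H-P-D — 5 edges from the root.

5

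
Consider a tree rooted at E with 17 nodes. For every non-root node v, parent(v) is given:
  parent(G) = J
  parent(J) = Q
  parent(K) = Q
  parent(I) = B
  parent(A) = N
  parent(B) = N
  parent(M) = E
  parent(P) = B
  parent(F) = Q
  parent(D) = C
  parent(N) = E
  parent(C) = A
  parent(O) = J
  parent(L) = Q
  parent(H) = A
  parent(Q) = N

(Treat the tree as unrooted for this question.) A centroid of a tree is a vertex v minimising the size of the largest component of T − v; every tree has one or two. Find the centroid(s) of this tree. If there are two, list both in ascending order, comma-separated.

N

If N is removed the pieces have sizes 7, 4, 3, 2, all ≤ ⌊17/2⌋ = 8.
Every other node leaves some component of size > 8, so the centroid is unique.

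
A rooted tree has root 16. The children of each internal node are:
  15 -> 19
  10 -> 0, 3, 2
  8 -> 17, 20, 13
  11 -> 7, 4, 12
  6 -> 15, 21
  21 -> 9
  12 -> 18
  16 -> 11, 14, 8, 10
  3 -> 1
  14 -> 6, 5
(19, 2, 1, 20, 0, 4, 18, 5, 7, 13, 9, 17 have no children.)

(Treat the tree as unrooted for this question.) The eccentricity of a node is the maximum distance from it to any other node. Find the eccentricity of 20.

6

A farthest node from 20 is 19 (9 also at distance 6).
The path 20 – 8 – 16 – 14 – 6 – 15 – 19 has 6 edges.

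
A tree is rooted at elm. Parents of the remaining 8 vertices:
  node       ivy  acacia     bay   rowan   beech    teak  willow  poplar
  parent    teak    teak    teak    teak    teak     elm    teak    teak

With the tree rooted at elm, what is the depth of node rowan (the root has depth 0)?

elm–teak–rowan — 2 edges.

2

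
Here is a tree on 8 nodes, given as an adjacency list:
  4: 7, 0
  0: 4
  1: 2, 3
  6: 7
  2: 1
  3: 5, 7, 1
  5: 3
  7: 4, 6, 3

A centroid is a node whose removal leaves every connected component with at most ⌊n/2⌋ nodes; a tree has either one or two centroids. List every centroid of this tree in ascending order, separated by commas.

If 7 is removed the pieces have sizes 4, 2, 1, all ≤ ⌊8/2⌋ = 4.
Its neighbour 3 also leaves a largest component of size 4, so both are centroids.

3, 7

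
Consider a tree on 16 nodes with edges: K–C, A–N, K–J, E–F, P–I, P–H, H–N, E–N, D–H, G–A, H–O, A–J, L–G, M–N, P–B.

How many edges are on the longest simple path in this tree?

BFS from C reaches B last, at distance 7; BFS from B confirms no node is farther.
Path: C – K – J – A – N – H – P – B.

7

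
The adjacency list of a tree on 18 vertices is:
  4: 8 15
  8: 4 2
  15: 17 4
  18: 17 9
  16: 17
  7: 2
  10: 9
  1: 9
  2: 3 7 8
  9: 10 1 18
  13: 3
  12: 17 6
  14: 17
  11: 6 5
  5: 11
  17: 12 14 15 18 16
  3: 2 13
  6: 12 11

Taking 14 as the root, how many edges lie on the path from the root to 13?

7

14 – 17 – 15 – 4 – 8 – 2 – 3 – 13 — 7 edges.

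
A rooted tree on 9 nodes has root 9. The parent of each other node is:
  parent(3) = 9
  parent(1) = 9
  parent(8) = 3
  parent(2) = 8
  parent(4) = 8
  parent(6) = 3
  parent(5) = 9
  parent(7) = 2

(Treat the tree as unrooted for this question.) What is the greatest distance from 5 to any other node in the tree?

Distances from 5 peak at 5, attained at 7.
5-9-3-8-2-7

5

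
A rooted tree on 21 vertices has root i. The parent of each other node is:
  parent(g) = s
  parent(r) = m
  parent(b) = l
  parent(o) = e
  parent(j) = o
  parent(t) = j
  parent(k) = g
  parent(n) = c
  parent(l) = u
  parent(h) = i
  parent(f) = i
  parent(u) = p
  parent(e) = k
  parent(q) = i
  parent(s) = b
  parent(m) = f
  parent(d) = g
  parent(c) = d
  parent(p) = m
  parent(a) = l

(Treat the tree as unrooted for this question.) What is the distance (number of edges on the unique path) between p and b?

3

The path is p - u - l - b, which has 3 edges.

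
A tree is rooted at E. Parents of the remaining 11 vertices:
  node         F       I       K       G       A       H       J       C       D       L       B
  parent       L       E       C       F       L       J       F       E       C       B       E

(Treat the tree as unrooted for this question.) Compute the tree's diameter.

7

BFS from H reaches K last, at distance 7; BFS from K confirms no node is farther.
Path: H - J - F - L - B - E - C - K.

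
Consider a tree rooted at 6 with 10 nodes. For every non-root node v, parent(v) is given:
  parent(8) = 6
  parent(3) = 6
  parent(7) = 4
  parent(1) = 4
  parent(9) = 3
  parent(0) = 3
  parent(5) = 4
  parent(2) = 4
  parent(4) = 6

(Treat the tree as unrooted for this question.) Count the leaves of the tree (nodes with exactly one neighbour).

The leaves are 0, 1, 2, 5, 7, 8, 9.
That is 7 leaves.

7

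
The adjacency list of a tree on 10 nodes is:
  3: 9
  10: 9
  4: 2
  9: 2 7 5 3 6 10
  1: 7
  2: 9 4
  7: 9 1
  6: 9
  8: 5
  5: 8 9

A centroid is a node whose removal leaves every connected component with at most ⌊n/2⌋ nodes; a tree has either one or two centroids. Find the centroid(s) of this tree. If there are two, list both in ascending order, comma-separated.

Delete 9: the remaining components have sizes 2, 2, 2, 1, 1, 1. Max 2 ≤ 5, so 9 is a centroid.
No neighbour of 9 does as well, so 9 is the unique centroid.

9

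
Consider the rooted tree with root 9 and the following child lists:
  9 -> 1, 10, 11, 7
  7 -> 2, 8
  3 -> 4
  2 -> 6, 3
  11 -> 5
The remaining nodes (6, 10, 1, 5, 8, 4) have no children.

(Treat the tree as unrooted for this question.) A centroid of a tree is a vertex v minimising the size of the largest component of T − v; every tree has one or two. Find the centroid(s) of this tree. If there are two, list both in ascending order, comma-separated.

7

Delete 7: the remaining components have sizes 5, 4, 1. Max 5 ≤ 5, so 7 is a centroid.
Every other node leaves some component of size > 5, so the centroid is unique.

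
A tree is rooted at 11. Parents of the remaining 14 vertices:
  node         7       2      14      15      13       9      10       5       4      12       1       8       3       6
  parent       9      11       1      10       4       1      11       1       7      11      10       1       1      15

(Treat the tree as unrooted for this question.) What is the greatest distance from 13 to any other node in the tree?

The node farthest from 13 is 2 (6, 12 also at distance 7), via 13-4-7-9-1-10-11-2 — 7 edges.

7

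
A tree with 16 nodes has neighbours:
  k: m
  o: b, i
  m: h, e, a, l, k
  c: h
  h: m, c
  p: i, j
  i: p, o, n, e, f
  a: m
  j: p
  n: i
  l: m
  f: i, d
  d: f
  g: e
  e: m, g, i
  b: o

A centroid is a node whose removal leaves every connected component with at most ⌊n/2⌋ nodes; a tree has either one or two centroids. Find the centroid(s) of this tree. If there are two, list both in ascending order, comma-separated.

e, i

Removing i splits the tree into components of sizes 8, 2, 2, 2, 1; the largest is 8 ≤ ⌊16/2⌋ = 8.
e is adjacent to i and is also a centroid (the largest component after removing it is likewise 8).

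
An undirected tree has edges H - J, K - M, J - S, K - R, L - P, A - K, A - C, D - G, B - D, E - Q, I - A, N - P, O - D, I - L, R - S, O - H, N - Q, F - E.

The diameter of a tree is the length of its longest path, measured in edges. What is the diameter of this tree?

15

Starting from B, a farthest node is F at distance 15.
One longest path: B-D-O-H-J-S-R-K-A-I-L-P-N-Q-E-F.
So the diameter is 15.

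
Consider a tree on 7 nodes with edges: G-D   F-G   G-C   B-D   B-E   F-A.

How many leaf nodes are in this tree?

3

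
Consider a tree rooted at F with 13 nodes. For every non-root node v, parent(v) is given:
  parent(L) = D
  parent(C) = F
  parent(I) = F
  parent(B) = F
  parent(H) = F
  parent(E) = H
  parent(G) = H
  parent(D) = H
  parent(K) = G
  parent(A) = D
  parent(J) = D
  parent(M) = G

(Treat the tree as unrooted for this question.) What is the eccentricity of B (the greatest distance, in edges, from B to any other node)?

Distances from B peak at 4, attained at J (A, K, L, M also at distance 4).
B–F–H–D–J

4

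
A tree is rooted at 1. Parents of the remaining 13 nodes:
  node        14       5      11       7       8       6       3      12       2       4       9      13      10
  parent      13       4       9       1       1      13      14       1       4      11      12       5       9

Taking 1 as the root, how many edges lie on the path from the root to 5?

5

Climbing from 5 to the root: 5 → 4 → 11 → 9 → 12 → 1. That's 5 steps.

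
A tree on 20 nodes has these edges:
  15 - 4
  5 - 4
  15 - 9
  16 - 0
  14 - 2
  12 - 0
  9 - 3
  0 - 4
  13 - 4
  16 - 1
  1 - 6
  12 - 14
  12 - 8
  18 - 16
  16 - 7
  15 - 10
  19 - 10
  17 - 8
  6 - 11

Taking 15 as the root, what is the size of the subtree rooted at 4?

15

The subtree rooted at 4 contains: 4, 0, 5, 13, 12, 16, 8, 14, 1, 7, 18, 17, 2, 6, 11 — 15 nodes.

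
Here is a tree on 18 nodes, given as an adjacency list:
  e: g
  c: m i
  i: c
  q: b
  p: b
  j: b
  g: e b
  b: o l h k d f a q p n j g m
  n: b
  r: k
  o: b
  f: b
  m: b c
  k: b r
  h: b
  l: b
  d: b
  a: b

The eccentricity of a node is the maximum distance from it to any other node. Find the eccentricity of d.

4

A farthest node from d is i.
The path d–b–m–c–i has 4 edges.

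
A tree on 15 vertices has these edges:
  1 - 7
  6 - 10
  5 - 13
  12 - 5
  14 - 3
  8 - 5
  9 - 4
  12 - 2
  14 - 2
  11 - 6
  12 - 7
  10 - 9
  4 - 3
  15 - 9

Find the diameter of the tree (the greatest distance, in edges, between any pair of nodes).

10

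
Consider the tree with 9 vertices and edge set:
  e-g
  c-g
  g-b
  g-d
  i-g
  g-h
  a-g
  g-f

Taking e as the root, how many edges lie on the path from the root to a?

Climbing from a to the root: a → g → e. That's 2 steps.

2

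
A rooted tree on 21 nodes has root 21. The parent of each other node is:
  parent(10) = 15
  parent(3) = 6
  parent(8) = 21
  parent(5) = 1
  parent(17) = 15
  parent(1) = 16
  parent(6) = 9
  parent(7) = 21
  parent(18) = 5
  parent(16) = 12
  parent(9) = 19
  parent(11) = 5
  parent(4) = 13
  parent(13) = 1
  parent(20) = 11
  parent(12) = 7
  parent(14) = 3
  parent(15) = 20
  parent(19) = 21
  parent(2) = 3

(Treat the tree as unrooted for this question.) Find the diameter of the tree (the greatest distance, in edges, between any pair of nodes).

A longest path is 14–3–6–9–19–21–7–12–16–1–5–11–20–15–17, with 14 edges.

14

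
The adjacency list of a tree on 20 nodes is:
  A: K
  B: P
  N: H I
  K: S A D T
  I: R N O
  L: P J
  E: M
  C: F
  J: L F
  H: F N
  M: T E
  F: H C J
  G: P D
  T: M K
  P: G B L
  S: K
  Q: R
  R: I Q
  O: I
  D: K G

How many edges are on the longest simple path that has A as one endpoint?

A farthest node from A is Q.
The path A–K–D–G–P–L–J–F–H–N–I–R–Q has 12 edges.

12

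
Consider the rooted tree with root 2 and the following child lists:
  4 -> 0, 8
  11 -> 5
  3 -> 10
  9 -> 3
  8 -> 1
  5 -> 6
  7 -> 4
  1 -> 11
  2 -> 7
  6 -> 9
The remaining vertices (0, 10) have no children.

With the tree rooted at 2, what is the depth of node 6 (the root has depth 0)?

Path from 2 to 6: 2 → 7 → 4 → 8 → 1 → 11 → 5 → 6, which has 7 edges.

7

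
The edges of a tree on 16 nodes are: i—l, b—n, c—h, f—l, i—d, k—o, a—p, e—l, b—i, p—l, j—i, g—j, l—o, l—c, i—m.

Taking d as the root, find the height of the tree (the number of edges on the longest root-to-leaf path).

4

a sits deepest: d – i – l – p – a — 4 edges from the root.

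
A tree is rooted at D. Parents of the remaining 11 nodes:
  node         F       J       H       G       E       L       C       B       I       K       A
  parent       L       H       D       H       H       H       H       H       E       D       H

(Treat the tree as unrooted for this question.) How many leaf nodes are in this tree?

8

Degree-1 nodes: A, B, C, F, G, I, J, K — 8 of them.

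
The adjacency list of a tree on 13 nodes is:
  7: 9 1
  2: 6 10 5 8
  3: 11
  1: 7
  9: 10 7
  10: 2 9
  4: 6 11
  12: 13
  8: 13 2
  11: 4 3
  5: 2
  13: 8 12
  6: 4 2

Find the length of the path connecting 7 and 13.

5

7–9–10–2–8–13: 5 edges.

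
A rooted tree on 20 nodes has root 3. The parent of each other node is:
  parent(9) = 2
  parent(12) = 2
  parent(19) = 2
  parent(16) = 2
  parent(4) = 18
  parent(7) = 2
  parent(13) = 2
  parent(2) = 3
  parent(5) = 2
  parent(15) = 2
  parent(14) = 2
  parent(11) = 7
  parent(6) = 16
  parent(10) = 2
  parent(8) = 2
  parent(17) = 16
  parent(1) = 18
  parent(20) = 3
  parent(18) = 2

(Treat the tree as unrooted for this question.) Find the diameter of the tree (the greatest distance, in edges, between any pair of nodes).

4

Starting from 17, a farthest node is 20 at distance 4.
One longest path: 17–16–2–3–20.
So the diameter is 4.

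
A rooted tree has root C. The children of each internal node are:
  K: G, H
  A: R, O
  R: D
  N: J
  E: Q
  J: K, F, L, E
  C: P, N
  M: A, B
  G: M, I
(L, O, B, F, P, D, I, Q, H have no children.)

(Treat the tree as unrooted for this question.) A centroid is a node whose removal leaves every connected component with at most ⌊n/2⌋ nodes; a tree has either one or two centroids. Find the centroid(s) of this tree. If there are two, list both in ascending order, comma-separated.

Removing K splits the tree into components of sizes 8, 8, 1; the largest is 8 ≤ ⌊18/2⌋ = 9.
No neighbour of K does as well, so K is the unique centroid.

K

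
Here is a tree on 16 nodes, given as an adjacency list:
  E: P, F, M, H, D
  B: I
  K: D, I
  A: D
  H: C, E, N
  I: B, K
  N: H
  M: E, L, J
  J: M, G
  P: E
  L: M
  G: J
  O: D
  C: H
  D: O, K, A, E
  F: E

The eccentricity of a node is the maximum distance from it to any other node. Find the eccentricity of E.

4

Distances from E peak at 4, attained at B.
E-D-K-I-B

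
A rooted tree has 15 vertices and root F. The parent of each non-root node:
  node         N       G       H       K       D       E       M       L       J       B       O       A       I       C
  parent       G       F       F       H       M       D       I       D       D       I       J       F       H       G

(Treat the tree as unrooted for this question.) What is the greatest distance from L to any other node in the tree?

A farthest node from L is C (N also at distance 7).
The path L–D–M–I–H–F–G–C has 7 edges.

7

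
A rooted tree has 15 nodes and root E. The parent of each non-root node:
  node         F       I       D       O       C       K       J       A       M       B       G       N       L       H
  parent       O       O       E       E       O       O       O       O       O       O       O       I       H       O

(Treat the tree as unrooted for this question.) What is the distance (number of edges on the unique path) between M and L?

3

M - O - H - L: 3 edges.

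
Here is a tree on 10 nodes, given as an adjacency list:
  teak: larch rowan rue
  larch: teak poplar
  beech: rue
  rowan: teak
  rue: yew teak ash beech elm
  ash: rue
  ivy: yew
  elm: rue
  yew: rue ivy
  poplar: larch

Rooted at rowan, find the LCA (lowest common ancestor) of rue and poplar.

teak

Path rue→root: rue teak rowan; path poplar→root: poplar larch teak rowan.
First common node: teak.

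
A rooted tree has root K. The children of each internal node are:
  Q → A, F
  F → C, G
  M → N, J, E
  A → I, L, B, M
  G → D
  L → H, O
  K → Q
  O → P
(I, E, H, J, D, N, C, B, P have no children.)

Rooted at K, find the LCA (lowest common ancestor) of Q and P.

Path Q→root: Q K; path P→root: P O L A Q K.
First common node: Q.

Q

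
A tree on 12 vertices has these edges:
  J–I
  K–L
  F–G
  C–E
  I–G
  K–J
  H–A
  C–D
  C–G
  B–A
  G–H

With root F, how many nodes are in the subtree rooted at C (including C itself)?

Descendants of C (including itself): C, D, E. That's 3.

3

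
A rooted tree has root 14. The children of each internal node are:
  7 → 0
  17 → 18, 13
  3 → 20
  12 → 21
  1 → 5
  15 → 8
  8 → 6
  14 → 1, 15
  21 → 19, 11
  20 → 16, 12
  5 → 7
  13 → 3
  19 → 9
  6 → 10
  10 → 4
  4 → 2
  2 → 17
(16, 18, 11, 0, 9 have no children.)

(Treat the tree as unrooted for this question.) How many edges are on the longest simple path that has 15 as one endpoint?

13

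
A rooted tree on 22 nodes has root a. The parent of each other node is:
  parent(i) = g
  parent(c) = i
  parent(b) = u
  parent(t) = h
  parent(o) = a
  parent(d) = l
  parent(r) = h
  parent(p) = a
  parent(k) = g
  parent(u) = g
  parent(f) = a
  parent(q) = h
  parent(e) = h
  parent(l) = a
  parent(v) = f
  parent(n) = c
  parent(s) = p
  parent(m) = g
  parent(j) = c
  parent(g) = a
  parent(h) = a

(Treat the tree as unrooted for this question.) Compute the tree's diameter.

Starting from j, a farthest node is s at distance 6.
One longest path: j–c–i–g–a–p–s.
So the diameter is 6.

6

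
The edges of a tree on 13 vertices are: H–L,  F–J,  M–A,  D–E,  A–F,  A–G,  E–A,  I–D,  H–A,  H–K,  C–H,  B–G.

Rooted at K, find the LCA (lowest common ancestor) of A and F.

Ancestors of A (toward the root): A, H, K.
Ancestors of F: F, A, H, K.
The deepest node appearing in both lists is A.

A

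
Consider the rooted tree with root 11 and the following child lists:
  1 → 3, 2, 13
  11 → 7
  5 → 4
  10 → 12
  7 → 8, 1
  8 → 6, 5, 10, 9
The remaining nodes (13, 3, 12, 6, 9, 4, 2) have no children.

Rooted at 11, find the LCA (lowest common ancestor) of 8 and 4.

8

Ancestors of 8 (toward the root): 8, 7, 11.
Ancestors of 4: 4, 5, 8, 7, 11.
The deepest node appearing in both lists is 8.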